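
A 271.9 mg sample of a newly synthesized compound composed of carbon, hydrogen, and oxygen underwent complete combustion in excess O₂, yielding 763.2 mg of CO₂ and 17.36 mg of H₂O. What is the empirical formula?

C9HO2

mol C = 0.7632 g CO₂ ÷ 44.009 g/mol = 0.017342 mol
mol H = 2 × 0.01736 g H₂O ÷ 18.015 g/mol = 0.0019273 mol
mass O = 0.2719 − (0.20829 + 0.0019427) = 0.061664 g → mol O = 0.061664 ÷ 15.999 = 0.0038542 mol
Divide by the smallest (0.0019273 mol): C 8.998, H 1.000, O 2.000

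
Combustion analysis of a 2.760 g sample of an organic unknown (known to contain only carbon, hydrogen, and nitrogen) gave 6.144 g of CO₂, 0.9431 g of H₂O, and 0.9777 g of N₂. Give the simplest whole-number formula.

C4H3N2

mol C = 6.144 g CO₂ ÷ 44.009 g/mol = 0.13961 mol
mol H = 2 × 0.9431 g H₂O ÷ 18.015 g/mol = 0.10470 mol
mol N = 2 × 0.9777 g N₂ ÷ 28.014 g/mol = 0.069801 mol
Divide by the smallest (0.069801 mol): C 2.000, H 1.500, N 1.000
Multiplying each by 2 gives whole numbers: C 4.00, H 3.00, N 2.00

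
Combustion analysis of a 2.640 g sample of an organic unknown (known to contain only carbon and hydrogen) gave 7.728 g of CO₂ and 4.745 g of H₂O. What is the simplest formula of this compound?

mol C = 7.728 g CO₂ ÷ 44.009 g/mol = 0.17560 mol
mol H = 2 × 4.745 g H₂O ÷ 18.015 g/mol = 0.52678 mol
Divide by the smallest (0.17560 mol): C 1.000, H 3.000

CH3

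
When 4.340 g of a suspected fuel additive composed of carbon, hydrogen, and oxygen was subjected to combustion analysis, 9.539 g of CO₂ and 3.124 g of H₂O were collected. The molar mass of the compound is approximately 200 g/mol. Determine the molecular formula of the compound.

C10H16O4

mol C = 9.539 g CO₂ ÷ 44.009 g/mol = 0.21675 mol
mol H = 2 × 3.124 g H₂O ÷ 18.015 g/mol = 0.34682 mol
mass O = 4.340 − (2.6034 + 0.34960) = 1.3870 g → mol O = 1.3870 ÷ 15.999 = 0.086693 mol
Divide by the smallest (0.086693 mol): C 2.500, H 4.001, O 1.000
Multiplying each by 2 gives whole numbers: C 5.00, H 8.00, O 2.00
Empirical formula: C5H8O2
Empirical-formula mass = 100.12 g/mol; 200 ÷ 100.12 ≈ 2, so the molecular formula is C10H16O4.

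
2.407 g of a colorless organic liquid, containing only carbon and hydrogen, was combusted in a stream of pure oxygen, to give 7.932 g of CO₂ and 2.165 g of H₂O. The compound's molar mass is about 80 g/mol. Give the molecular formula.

C6H8

mol C = 7.932 g CO₂ ÷ 44.009 g/mol = 0.18024 mol
mol H = 2 × 2.165 g H₂O ÷ 18.015 g/mol = 0.24036 mol
Divide by the smallest (0.18024 mol): C 1.000, H 1.334
Multiplying each by 3 gives whole numbers: C 3.00, H 4.00
Empirical formula: C3H4
Empirical-formula mass = 40.06 g/mol; 80 ÷ 40.06 ≈ 2, so the molecular formula is C6H8.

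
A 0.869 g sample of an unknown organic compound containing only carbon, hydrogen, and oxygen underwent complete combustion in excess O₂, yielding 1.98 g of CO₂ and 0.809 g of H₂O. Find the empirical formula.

mol C = 1.98 g CO₂ ÷ 44.009 g/mol = 0.04499 mol
mol H = 2 × 0.809 g H₂O ÷ 18.015 g/mol = 0.08981 mol
mass O = 0.869 − (0.5404 + 0.09053) = 0.2381 g → mol O = 0.2381 ÷ 15.999 = 0.01488 mol
Divide by the smallest (0.01488 mol): C 3.023, H 6.035, O 1.000

C3H6O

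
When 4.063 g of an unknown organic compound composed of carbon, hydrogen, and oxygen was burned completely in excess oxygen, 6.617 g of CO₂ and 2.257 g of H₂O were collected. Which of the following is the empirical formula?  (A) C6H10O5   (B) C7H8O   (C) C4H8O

(A) C6H10O5

mol C = 6.617 g CO₂ ÷ 44.009 g/mol = 0.15036 mol
mol H = 2 × 2.257 g H₂O ÷ 18.015 g/mol = 0.25057 mol
mass O = 4.063 − (1.8059 + 0.25257) = 2.0045 g → mol O = 2.0045 ÷ 15.999 = 0.12529 mol
Divide by the smallest (0.12529 mol): C 1.200, H 2.000, O 1.000
Multiplying each by 5 gives whole numbers: C 6.00, H 10.00, O 5.00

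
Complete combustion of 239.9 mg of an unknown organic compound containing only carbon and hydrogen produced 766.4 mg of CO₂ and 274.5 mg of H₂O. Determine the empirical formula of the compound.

mol C = 0.7664 g CO₂ ÷ 44.009 g/mol = 0.017415 mol
mol H = 2 × 0.2745 g H₂O ÷ 18.015 g/mol = 0.030475 mol
Divide by the smallest (0.017415 mol): C 1.000, H 1.750
Multiplying each by 4 gives whole numbers: C 4.00, H 7.00

C4H7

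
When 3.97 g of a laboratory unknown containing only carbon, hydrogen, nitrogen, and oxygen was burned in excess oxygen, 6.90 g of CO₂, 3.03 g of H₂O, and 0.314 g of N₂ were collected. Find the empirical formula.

mol C = 6.90 g CO₂ ÷ 44.009 g/mol = 0.1568 mol
mol H = 2 × 3.03 g H₂O ÷ 18.015 g/mol = 0.3364 mol
mol N = 2 × 0.314 g N₂ ÷ 28.014 g/mol = 0.02242 mol
mass O = 3.97 − (1.883 + 0.3391 + 0.3140) = 1.434 g → mol O = 1.434 ÷ 15.999 = 0.08962 mol
Divide by the smallest (0.02242 mol): C 6.994, H 15.006, N 1.000, O 3.998

C7H15NO4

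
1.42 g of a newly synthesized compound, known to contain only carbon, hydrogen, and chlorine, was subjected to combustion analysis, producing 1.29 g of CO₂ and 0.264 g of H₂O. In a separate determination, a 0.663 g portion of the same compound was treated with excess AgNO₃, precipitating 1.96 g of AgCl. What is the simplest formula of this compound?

mol C = 1.29 g CO₂ ÷ 44.009 g/mol = 0.02931 mol
mol H = 2 × 0.264 g H₂O ÷ 18.015 g/mol = 0.02931 mol
From the AgCl data: mol Cl per gram of compound = (1.96 ÷ 143.318) ÷ 0.663 = 0.02063 mol/g, so in the 1.42 g combustion sample mol Cl = 0.02929 mol
Divide by the smallest (0.02929 mol): C 1.001, H 1.001, Cl 1.000

CHCl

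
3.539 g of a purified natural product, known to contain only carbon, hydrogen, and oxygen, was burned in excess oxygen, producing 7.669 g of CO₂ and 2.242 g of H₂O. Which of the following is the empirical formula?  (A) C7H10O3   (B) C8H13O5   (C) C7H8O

mol C = 7.669 g CO₂ ÷ 44.009 g/mol = 0.17426 mol
mol H = 2 × 2.242 g H₂O ÷ 18.015 g/mol = 0.24890 mol
mass O = 3.539 − (2.0930 + 0.25089) = 1.1951 g → mol O = 1.1951 ÷ 15.999 = 0.074697 mol
Divide by the smallest (0.074697 mol): C 2.333, H 3.332, O 1.000
Multiplying each by 3 gives whole numbers: C 7.00, H 10.00, O 3.00

(A) C7H10O3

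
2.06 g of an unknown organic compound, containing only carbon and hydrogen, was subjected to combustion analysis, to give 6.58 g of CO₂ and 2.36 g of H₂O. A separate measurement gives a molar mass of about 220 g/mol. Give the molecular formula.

mol C = 6.58 g CO₂ ÷ 44.009 g/mol = 0.1495 mol
mol H = 2 × 2.36 g H₂O ÷ 18.015 g/mol = 0.2620 mol
Divide by the smallest (0.1495 mol): C 1.000, H 1.752
Multiplying each by 4 gives whole numbers: C 4.00, H 7.01
Empirical formula: C4H7
Empirical-formula mass = 55.10 g/mol; 220 ÷ 55.10 ≈ 4, so the molecular formula is C16H28.

C16H28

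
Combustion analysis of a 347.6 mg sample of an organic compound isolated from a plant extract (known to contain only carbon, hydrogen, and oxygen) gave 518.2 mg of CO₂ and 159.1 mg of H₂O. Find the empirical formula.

mol C = 0.5182 g CO₂ ÷ 44.009 g/mol = 0.011775 mol
mol H = 2 × 0.1591 g H₂O ÷ 18.015 g/mol = 0.017663 mol
mass O = 0.3476 − (0.14143 + 0.017804) = 0.18837 g → mol O = 0.18837 ÷ 15.999 = 0.011774 mol
Divide by the smallest (0.011774 mol): C 1.000, H 1.500, O 1.000
Multiplying each by 2 gives whole numbers: C 2.00, H 3.00, O 2.00

C2H3O2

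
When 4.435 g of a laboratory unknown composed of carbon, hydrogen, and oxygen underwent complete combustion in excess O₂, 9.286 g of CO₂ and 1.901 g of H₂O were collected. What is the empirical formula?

C2H2O

mol C = 9.286 g CO₂ ÷ 44.009 g/mol = 0.21100 mol
mol H = 2 × 1.901 g H₂O ÷ 18.015 g/mol = 0.21105 mol
mass O = 4.435 − (2.5343 + 0.21273) = 1.6879 g → mol O = 1.6879 ÷ 15.999 = 0.10550 mol
Divide by the smallest (0.10550 mol): C 2.000, H 2.000, O 1.000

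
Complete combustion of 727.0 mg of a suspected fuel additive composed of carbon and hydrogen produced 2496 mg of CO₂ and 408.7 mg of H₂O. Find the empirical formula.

C5H4

mol C = 2.496 g CO₂ ÷ 44.009 g/mol = 0.056716 mol
mol H = 2 × 0.4087 g H₂O ÷ 18.015 g/mol = 0.045373 mol
Divide by the smallest (0.045373 mol): C 1.250, H 1.000
Multiplying each by 4 gives whole numbers: C 5.00, H 4.00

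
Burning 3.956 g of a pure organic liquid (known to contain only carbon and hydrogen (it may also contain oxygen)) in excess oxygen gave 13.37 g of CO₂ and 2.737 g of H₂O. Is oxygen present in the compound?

mol C = 13.37 g CO₂ ÷ 44.009 g/mol = 0.30380 mol
mol H = 2 × 2.737 g H₂O ÷ 18.015 g/mol = 0.30386 mol
C and H together account for 3.9552 g — essentially the entire 3.956 g sample — so the compound contains no oxygen.

no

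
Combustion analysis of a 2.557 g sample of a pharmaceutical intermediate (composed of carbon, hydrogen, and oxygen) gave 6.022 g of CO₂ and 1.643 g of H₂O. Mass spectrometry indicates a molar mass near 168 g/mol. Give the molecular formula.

mol C = 6.022 g CO₂ ÷ 44.009 g/mol = 0.13684 mol
mol H = 2 × 1.643 g H₂O ÷ 18.015 g/mol = 0.18240 mol
mass O = 2.557 − (1.6435 + 0.18386) = 0.72960 g → mol O = 0.72960 ÷ 15.999 = 0.045603 mol
Divide by the smallest (0.045603 mol): C 3.001, H 4.000, O 1.000
Empirical formula: C3H4O
Empirical-formula mass = 56.06 g/mol; 168 ÷ 56.06 ≈ 3, so the molecular formula is C9H12O3.

C9H12O3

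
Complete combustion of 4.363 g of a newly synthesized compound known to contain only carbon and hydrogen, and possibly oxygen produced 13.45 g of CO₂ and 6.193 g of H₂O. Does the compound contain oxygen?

no

mol C = 13.45 g CO₂ ÷ 44.009 g/mol = 0.30562 mol
mol H = 2 × 6.193 g H₂O ÷ 18.015 g/mol = 0.68754 mol
C and H together account for 4.3638 g — essentially the entire 4.363 g sample — so the compound contains no oxygen.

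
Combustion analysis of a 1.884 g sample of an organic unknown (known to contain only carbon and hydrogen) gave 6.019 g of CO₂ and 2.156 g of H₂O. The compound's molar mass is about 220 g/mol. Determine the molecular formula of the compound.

mol C = 6.019 g CO₂ ÷ 44.009 g/mol = 0.13677 mol
mol H = 2 × 2.156 g H₂O ÷ 18.015 g/mol = 0.23936 mol
Divide by the smallest (0.13677 mol): C 1.000, H 1.750
Multiplying each by 4 gives whole numbers: C 4.00, H 7.00
Empirical formula: C4H7
Empirical-formula mass = 55.10 g/mol; 220 ÷ 55.10 ≈ 4, so the molecular formula is C16H28.

C16H28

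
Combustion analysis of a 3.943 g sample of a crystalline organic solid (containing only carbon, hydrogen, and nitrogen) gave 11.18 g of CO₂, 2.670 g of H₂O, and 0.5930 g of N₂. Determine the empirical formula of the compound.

mol C = 11.18 g CO₂ ÷ 44.009 g/mol = 0.25404 mol
mol H = 2 × 2.670 g H₂O ÷ 18.015 g/mol = 0.29642 mol
mol N = 2 × 0.5930 g N₂ ÷ 28.014 g/mol = 0.042336 mol
Divide by the smallest (0.042336 mol): C 6.001, H 7.002, N 1.000

C6H7N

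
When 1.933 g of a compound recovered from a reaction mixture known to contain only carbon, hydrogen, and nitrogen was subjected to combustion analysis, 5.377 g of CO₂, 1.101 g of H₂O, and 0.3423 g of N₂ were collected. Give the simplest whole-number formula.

mol C = 5.377 g CO₂ ÷ 44.009 g/mol = 0.12218 mol
mol H = 2 × 1.101 g H₂O ÷ 18.015 g/mol = 0.12223 mol
mol N = 2 × 0.3423 g N₂ ÷ 28.014 g/mol = 0.024438 mol
Divide by the smallest (0.024438 mol): C 5.000, H 5.002, N 1.000

C5H5N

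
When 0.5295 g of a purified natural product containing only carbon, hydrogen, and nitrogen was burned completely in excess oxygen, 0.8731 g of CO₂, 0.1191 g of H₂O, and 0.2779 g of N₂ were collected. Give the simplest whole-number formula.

mol C = 0.8731 g CO₂ ÷ 44.009 g/mol = 0.019839 mol
mol H = 2 × 0.1191 g H₂O ÷ 18.015 g/mol = 0.013222 mol
mol N = 2 × 0.2779 g N₂ ÷ 28.014 g/mol = 0.019840 mol
Divide by the smallest (0.013222 mol): C 1.500, H 1.000, N 1.500
Multiplying each by 2 gives whole numbers: C 3.00, H 2.00, N 3.00

C3H2N3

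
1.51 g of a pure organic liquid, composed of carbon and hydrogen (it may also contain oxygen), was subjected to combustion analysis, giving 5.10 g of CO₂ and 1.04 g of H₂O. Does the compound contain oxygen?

no

mol C = 5.10 g CO₂ ÷ 44.009 g/mol = 0.1159 mol
mol H = 2 × 1.04 g H₂O ÷ 18.015 g/mol = 0.1155 mol
C and H together account for 1.508 g — essentially the entire 1.51 g sample — so the compound contains no oxygen.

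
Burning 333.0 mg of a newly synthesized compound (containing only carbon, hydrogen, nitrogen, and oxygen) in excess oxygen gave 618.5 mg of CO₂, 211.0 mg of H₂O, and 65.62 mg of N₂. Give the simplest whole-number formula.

C3H5NO

mol C = 0.6185 g CO₂ ÷ 44.009 g/mol = 0.014054 mol
mol H = 2 × 0.2110 g H₂O ÷ 18.015 g/mol = 0.023425 mol
mol N = 2 × 0.06562 g N₂ ÷ 28.014 g/mol = 0.0046848 mol
mass O = 0.3330 − (0.16880 + 0.023612 + 0.065620) = 0.074966 g → mol O = 0.074966 ÷ 15.999 = 0.0046857 mol
Divide by the smallest (0.0046848 mol): C 3.000, H 5.000, N 1.000, O 1.000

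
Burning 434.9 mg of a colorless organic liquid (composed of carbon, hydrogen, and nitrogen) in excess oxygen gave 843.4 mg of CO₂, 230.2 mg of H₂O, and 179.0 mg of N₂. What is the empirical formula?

C3H4N2

mol C = 0.8434 g CO₂ ÷ 44.009 g/mol = 0.019164 mol
mol H = 2 × 0.2302 g H₂O ÷ 18.015 g/mol = 0.025556 mol
mol N = 2 × 0.1790 g N₂ ÷ 28.014 g/mol = 0.012779 mol
Divide by the smallest (0.012779 mol): C 1.500, H 2.000, N 1.000
Multiplying each by 2 gives whole numbers: C 3.00, H 4.00, N 2.00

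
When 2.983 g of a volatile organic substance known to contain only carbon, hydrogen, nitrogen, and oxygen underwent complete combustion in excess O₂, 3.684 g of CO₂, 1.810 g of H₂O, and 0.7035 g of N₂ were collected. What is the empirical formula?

C5H12N3O4

mol C = 3.684 g CO₂ ÷ 44.009 g/mol = 0.083710 mol
mol H = 2 × 1.810 g H₂O ÷ 18.015 g/mol = 0.20094 mol
mol N = 2 × 0.7035 g N₂ ÷ 28.014 g/mol = 0.050225 mol
mass O = 2.983 − (1.0054 + 0.20255 + 0.70350) = 1.0715 g → mol O = 1.0715 ÷ 15.999 = 0.066973 mol
Divide by the smallest (0.050225 mol): C 1.667, H 4.001, N 1.000, O 1.333
Multiplying each by 3 gives whole numbers: C 5.00, H 12.00, N 3.00, O 4.00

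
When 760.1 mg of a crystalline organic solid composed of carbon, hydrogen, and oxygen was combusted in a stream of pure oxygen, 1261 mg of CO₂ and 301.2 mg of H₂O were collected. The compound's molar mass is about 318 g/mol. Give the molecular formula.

mol C = 1.261 g CO₂ ÷ 44.009 g/mol = 0.028653 mol
mol H = 2 × 0.3012 g H₂O ÷ 18.015 g/mol = 0.033439 mol
mass O = 0.7601 − (0.34415 + 0.033706) = 0.38224 g → mol O = 0.38224 ÷ 15.999 = 0.023891 mol
Divide by the smallest (0.023891 mol): C 1.199, H 1.400, O 1.000
Multiplying each by 5 gives whole numbers: C 6.00, H 7.00, O 5.00
Empirical formula: C6H7O5
Empirical-formula mass = 159.12 g/mol; 318 ÷ 159.12 ≈ 2, so the molecular formula is C12H14O10.

C12H14O10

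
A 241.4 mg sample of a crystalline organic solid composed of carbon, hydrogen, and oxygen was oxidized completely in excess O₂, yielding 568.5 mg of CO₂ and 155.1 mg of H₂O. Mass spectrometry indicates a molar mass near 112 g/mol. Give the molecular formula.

C6H8O2

mol C = 0.5685 g CO₂ ÷ 44.009 g/mol = 0.012918 mol
mol H = 2 × 0.1551 g H₂O ÷ 18.015 g/mol = 0.017219 mol
mass O = 0.2414 − (0.15516 + 0.017357) = 0.068887 g → mol O = 0.068887 ÷ 15.999 = 0.0043057 mol
Divide by the smallest (0.0043057 mol): C 3.000, H 3.999, O 1.000
Empirical formula: C3H4O
Empirical-formula mass = 56.06 g/mol; 112 ÷ 56.06 ≈ 2, so the molecular formula is C6H8O2.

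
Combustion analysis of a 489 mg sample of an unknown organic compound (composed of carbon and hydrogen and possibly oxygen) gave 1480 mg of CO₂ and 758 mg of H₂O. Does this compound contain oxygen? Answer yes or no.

no

mol C = 1.48 g CO₂ ÷ 44.009 g/mol = 0.03363 mol
mol H = 2 × 0.758 g H₂O ÷ 18.015 g/mol = 0.08415 mol
C and H together account for 0.4887 g — essentially the entire 0.489 g sample — so the compound contains no oxygen.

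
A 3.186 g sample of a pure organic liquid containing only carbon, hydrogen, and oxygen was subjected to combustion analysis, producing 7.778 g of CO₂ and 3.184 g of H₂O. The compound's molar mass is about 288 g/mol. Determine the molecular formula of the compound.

mol C = 7.778 g CO₂ ÷ 44.009 g/mol = 0.17674 mol
mol H = 2 × 3.184 g H₂O ÷ 18.015 g/mol = 0.35348 mol
mass O = 3.186 − (2.1228 + 0.35631) = 0.70691 g → mol O = 0.70691 ÷ 15.999 = 0.044184 mol
Divide by the smallest (0.044184 mol): C 4.000, H 8.000, O 1.000
Empirical formula: C4H8O
Empirical-formula mass = 72.11 g/mol; 288 ÷ 72.11 ≈ 4, so the molecular formula is C16H32O4.

C16H32O4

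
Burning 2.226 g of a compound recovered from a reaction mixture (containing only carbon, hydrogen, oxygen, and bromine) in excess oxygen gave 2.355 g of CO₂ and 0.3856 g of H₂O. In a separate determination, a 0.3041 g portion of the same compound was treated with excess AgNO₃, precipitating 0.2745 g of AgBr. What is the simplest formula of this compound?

C5H4BrO4

mol C = 2.355 g CO₂ ÷ 44.009 g/mol = 0.053512 mol
mol H = 2 × 0.3856 g H₂O ÷ 18.015 g/mol = 0.042809 mol
From the AgBr data: mol Br per gram of compound = (0.2745 ÷ 187.772) ÷ 0.3041 = 0.0048072 mol/g, so in the 2.226 g combustion sample mol Br = 0.010701 mol
mass O = 2.226 − (0.64273 + 0.043151 + 0.85504) = 0.68507 g → mol O = 0.68507 ÷ 15.999 = 0.042820 mol
Divide by the smallest (0.010701 mol): C 5.001, H 4.000, Br 1.000, O 4.002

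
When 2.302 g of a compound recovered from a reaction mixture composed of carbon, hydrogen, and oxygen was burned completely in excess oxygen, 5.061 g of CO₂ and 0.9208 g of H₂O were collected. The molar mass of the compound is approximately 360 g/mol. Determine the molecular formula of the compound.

mol C = 5.061 g CO₂ ÷ 44.009 g/mol = 0.11500 mol
mol H = 2 × 0.9208 g H₂O ÷ 18.015 g/mol = 0.10223 mol
mass O = 2.302 − (1.3813 + 0.10304) = 0.81770 g → mol O = 0.81770 ÷ 15.999 = 0.051109 mol
Divide by the smallest (0.051109 mol): C 2.250, H 2.000, O 1.000
Multiplying each by 4 gives whole numbers: C 9.00, H 8.00, O 4.00
Empirical formula: C9H8O4
Empirical-formula mass = 180.16 g/mol; 360 ÷ 180.16 ≈ 2, so the molecular formula is C18H16O8.

C18H16O8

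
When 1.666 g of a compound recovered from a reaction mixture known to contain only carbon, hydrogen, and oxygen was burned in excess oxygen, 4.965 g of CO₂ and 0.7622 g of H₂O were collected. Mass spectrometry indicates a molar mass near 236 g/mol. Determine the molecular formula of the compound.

mol C = 4.965 g CO₂ ÷ 44.009 g/mol = 0.11282 mol
mol H = 2 × 0.7622 g H₂O ÷ 18.015 g/mol = 0.084618 mol
mass O = 1.666 − (1.3551 + 0.085295) = 0.22565 g → mol O = 0.22565 ÷ 15.999 = 0.014104 mol
Divide by the smallest (0.014104 mol): C 7.999, H 6.000, O 1.000
Empirical formula: C8H6O
Empirical-formula mass = 118.13 g/mol; 236 ÷ 118.13 ≈ 2, so the molecular formula is C16H12O2.

C16H12O2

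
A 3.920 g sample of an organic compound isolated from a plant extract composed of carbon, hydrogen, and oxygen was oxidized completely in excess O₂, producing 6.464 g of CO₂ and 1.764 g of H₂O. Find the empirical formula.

mol C = 6.464 g CO₂ ÷ 44.009 g/mol = 0.14688 mol
mol H = 2 × 1.764 g H₂O ÷ 18.015 g/mol = 0.19584 mol
mass O = 3.920 − (1.7642 + 0.19740) = 1.9584 g → mol O = 1.9584 ÷ 15.999 = 0.12241 mol
Divide by the smallest (0.12241 mol): C 1.200, H 1.600, O 1.000
Multiplying each by 5 gives whole numbers: C 6.00, H 8.00, O 5.00

C6H8O5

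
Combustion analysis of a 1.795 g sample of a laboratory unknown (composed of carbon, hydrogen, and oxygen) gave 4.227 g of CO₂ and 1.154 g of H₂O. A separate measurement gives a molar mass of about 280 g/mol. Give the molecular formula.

mol C = 4.227 g CO₂ ÷ 44.009 g/mol = 0.096049 mol
mol H = 2 × 1.154 g H₂O ÷ 18.015 g/mol = 0.12812 mol
mass O = 1.795 − (1.1536 + 0.12914) = 0.51222 g → mol O = 0.51222 ÷ 15.999 = 0.032016 mol
Divide by the smallest (0.032016 mol): C 3.000, H 4.002, O 1.000
Empirical formula: C3H4O
Empirical-formula mass = 56.06 g/mol; 280 ÷ 56.06 ≈ 5, so the molecular formula is C15H20O5.

C15H20O5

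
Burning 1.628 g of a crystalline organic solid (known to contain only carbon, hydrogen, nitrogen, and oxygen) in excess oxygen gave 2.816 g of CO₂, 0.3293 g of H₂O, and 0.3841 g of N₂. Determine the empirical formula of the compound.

C7H4N3O3

mol C = 2.816 g CO₂ ÷ 44.009 g/mol = 0.063987 mol
mol H = 2 × 0.3293 g H₂O ÷ 18.015 g/mol = 0.036558 mol
mol N = 2 × 0.3841 g N₂ ÷ 28.014 g/mol = 0.027422 mol
mass O = 1.628 − (0.76855 + 0.036851 + 0.38410) = 0.43850 g → mol O = 0.43850 ÷ 15.999 = 0.027408 mol
Divide by the smallest (0.027408 mol): C 2.335, H 1.334, N 1.001, O 1.000
Multiplying each by 3 gives whole numbers: C 7.00, H 4.00, N 3.00, O 3.00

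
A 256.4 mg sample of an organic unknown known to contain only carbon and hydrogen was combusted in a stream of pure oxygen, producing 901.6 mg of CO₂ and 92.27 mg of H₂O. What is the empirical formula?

mol C = 0.9016 g CO₂ ÷ 44.009 g/mol = 0.020487 mol
mol H = 2 × 0.09227 g H₂O ÷ 18.015 g/mol = 0.010244 mol
Divide by the smallest (0.010244 mol): C 2.000, H 1.000

C2H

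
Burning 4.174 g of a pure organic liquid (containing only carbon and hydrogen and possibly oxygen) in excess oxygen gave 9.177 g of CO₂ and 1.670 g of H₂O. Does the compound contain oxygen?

mol C = 9.177 g CO₂ ÷ 44.009 g/mol = 0.20853 mol
mol H = 2 × 1.670 g H₂O ÷ 18.015 g/mol = 0.18540 mol
C and H account for only 2.6915 g of the 4.174 g sample; the remaining 1.4825 g must be oxygen.

yes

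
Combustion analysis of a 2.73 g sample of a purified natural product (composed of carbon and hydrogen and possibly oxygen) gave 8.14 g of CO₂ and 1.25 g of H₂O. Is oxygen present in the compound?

mol C = 8.14 g CO₂ ÷ 44.009 g/mol = 0.1850 mol
mol H = 2 × 1.25 g H₂O ÷ 18.015 g/mol = 0.1388 mol
C and H account for only 2.361 g of the 2.73 g sample; the remaining 0.3685 g must be oxygen.

yes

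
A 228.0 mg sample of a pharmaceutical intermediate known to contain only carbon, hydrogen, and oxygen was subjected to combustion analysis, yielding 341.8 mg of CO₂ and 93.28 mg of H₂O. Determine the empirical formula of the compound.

mol C = 0.3418 g CO₂ ÷ 44.009 g/mol = 0.0077666 mol
mol H = 2 × 0.09328 g H₂O ÷ 18.015 g/mol = 0.010356 mol
mass O = 0.2280 − (0.093285 + 0.010439) = 0.12428 g → mol O = 0.12428 ÷ 15.999 = 0.0077678 mol
Divide by the smallest (0.0077666 mol): C 1.000, H 1.333, O 1.000
Multiplying each by 3 gives whole numbers: C 3.00, H 4.00, O 3.00

C3H4O3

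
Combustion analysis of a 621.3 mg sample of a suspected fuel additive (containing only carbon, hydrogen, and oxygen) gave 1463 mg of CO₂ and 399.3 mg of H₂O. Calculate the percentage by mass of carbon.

64.27%

mol C = 1.463 g CO₂ ÷ 44.009 g/mol = 0.033243 mol
mol H = 2 × 0.3993 g H₂O ÷ 18.015 g/mol = 0.044330 mol
mass O = 0.6213 − (0.39928 + 0.044684) = 0.17733 g → mol O = 0.17733 ÷ 15.999 = 0.011084 mol
mass % C = 0.39928 g ÷ 0.6213 g × 100%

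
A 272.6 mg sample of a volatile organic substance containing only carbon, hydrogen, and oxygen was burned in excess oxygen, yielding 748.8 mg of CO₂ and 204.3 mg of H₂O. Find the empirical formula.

C6H8O

mol C = 0.7488 g CO₂ ÷ 44.009 g/mol = 0.017015 mol
mol H = 2 × 0.2043 g H₂O ÷ 18.015 g/mol = 0.022681 mol
mass O = 0.2726 − (0.20436 + 0.022863) = 0.045374 g → mol O = 0.045374 ÷ 15.999 = 0.0028360 mol
Divide by the smallest (0.0028360 mol): C 5.999, H 7.997, O 1.000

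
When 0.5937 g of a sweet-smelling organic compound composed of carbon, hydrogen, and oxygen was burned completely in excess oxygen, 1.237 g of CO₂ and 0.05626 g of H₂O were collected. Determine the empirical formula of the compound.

mol C = 1.237 g CO₂ ÷ 44.009 g/mol = 0.028108 mol
mol H = 2 × 0.05626 g H₂O ÷ 18.015 g/mol = 0.0062459 mol
mass O = 0.5937 − (0.33760 + 0.0062959) = 0.24980 g → mol O = 0.24980 ÷ 15.999 = 0.015613 mol
Divide by the smallest (0.0062459 mol): C 4.500, H 1.000, O 2.500
Multiplying each by 2 gives whole numbers: C 9.00, H 2.00, O 5.00

C9H2O5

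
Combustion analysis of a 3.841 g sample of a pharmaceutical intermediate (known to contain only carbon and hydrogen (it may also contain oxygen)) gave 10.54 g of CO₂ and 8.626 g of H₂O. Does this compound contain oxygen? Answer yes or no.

mol C = 10.54 g CO₂ ÷ 44.009 g/mol = 0.23950 mol
mol H = 2 × 8.626 g H₂O ÷ 18.015 g/mol = 0.95765 mol
C and H together account for 3.8419 g — essentially the entire 3.841 g sample — so the compound contains no oxygen.

no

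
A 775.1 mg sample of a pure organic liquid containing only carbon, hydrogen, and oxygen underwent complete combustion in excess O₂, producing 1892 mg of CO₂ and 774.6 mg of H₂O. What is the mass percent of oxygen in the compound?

22.20%

mol C = 1.892 g CO₂ ÷ 44.009 g/mol = 0.042991 mol
mol H = 2 × 0.7746 g H₂O ÷ 18.015 g/mol = 0.085995 mol
mass O = 0.7751 − (0.51637 + 0.086683) = 0.17205 g → mol O = 0.17205 ÷ 15.999 = 0.010754 mol
mass % O = 0.17205 g ÷ 0.7751 g × 100%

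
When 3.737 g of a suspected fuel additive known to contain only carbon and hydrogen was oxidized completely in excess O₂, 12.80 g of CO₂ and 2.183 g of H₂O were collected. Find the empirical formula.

C6H5

mol C = 12.80 g CO₂ ÷ 44.009 g/mol = 0.29085 mol
mol H = 2 × 2.183 g H₂O ÷ 18.015 g/mol = 0.24235 mol
Divide by the smallest (0.24235 mol): C 1.200, H 1.000
Multiplying each by 5 gives whole numbers: C 6.00, H 5.00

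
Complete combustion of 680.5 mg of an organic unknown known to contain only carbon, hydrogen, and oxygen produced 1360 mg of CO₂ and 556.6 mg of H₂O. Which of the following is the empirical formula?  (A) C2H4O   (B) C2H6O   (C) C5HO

(A) C2H4O

mol C = 1.360 g CO₂ ÷ 44.009 g/mol = 0.030903 mol
mol H = 2 × 0.5566 g H₂O ÷ 18.015 g/mol = 0.061793 mol
mass O = 0.6805 − (0.37117 + 0.062287) = 0.24704 g → mol O = 0.24704 ÷ 15.999 = 0.015441 mol
Divide by the smallest (0.015441 mol): C 2.001, H 4.002, O 1.000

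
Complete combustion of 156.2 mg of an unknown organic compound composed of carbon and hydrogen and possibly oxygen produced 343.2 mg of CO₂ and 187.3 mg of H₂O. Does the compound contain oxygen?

mol C = 0.3432 g CO₂ ÷ 44.009 g/mol = 0.0077984 mol
mol H = 2 × 0.1873 g H₂O ÷ 18.015 g/mol = 0.020794 mol
C and H account for only 0.11463 g of the 0.1562 g sample; the remaining 0.041573 g must be oxygen.

yes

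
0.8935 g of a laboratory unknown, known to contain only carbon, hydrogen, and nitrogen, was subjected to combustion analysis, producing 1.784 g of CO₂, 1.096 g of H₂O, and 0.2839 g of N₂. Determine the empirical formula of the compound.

mol C = 1.784 g CO₂ ÷ 44.009 g/mol = 0.040537 mol
mol H = 2 × 1.096 g H₂O ÷ 18.015 g/mol = 0.12168 mol
mol N = 2 × 0.2839 g N₂ ÷ 28.014 g/mol = 0.020268 mol
Divide by the smallest (0.020268 mol): C 2.000, H 6.003, N 1.000

C2H6N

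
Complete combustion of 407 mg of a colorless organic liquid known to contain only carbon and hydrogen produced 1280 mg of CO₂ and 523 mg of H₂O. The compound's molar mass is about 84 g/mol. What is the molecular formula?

C6H12

mol C = 1.28 g CO₂ ÷ 44.009 g/mol = 0.02908 mol
mol H = 2 × 0.523 g H₂O ÷ 18.015 g/mol = 0.05806 mol
Divide by the smallest (0.02908 mol): C 1.000, H 1.996
Empirical formula: CH2
Empirical-formula mass = 14.03 g/mol; 84 ÷ 14.03 ≈ 6, so the molecular formula is C6H12.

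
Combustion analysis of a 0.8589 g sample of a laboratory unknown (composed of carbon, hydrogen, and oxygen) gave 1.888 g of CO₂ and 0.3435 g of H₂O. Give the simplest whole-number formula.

mol C = 1.888 g CO₂ ÷ 44.009 g/mol = 0.042900 mol
mol H = 2 × 0.3435 g H₂O ÷ 18.015 g/mol = 0.038135 mol
mass O = 0.8589 − (0.51528 + 0.038440) = 0.30518 g → mol O = 0.30518 ÷ 15.999 = 0.019075 mol
Divide by the smallest (0.019075 mol): C 2.249, H 1.999, O 1.000
Multiplying each by 4 gives whole numbers: C 9.00, H 8.00, O 4.00

C9H8O4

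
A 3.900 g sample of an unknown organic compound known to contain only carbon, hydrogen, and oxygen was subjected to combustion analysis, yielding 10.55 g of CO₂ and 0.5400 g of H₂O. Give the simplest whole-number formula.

C4HO

mol C = 10.55 g CO₂ ÷ 44.009 g/mol = 0.23972 mol
mol H = 2 × 0.5400 g H₂O ÷ 18.015 g/mol = 0.059950 mol
mass O = 3.900 − (2.8793 + 0.060430) = 0.96025 g → mol O = 0.96025 ÷ 15.999 = 0.060019 mol
Divide by the smallest (0.059950 mol): C 3.999, H 1.000, O 1.001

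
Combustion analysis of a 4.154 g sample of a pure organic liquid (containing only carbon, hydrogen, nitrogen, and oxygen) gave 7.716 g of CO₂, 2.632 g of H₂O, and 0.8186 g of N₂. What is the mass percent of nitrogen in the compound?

mol C = 7.716 g CO₂ ÷ 44.009 g/mol = 0.17533 mol
mol H = 2 × 2.632 g H₂O ÷ 18.015 g/mol = 0.29220 mol
mol N = 2 × 0.8186 g N₂ ÷ 28.014 g/mol = 0.058442 mol
mass O = 4.154 − (2.1059 + 0.29454 + 0.81860) = 0.93500 g → mol O = 0.93500 ÷ 15.999 = 0.058441 mol
mass % N = 0.81860 g ÷ 4.154 g × 100%

19.71%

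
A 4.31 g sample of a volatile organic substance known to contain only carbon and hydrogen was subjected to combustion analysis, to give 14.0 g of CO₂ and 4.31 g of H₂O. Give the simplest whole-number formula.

C2H3

mol C = 14.0 g CO₂ ÷ 44.009 g/mol = 0.3181 mol
mol H = 2 × 4.31 g H₂O ÷ 18.015 g/mol = 0.4785 mol
Divide by the smallest (0.3181 mol): C 1.000, H 1.504
Multiplying each by 2 gives whole numbers: C 2.00, H 3.01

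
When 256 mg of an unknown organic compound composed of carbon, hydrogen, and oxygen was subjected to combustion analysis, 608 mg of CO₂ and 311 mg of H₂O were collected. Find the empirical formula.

mol C = 0.608 g CO₂ ÷ 44.009 g/mol = 0.01382 mol
mol H = 2 × 0.311 g H₂O ÷ 18.015 g/mol = 0.03453 mol
mass O = 0.256 − (0.1659 + 0.03480) = 0.05526 g → mol O = 0.05526 ÷ 15.999 = 0.003454 mol
Divide by the smallest (0.003454 mol): C 4.000, H 9.996, O 1.000

C4H10O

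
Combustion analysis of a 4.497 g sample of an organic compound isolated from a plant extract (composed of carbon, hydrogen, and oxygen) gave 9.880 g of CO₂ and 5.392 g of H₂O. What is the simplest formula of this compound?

mol C = 9.880 g CO₂ ÷ 44.009 g/mol = 0.22450 mol
mol H = 2 × 5.392 g H₂O ÷ 18.015 g/mol = 0.59861 mol
mass O = 4.497 − (2.6965 + 0.60340) = 1.1971 g → mol O = 1.1971 ÷ 15.999 = 0.074826 mol
Divide by the smallest (0.074826 mol): C 3.000, H 8.000, O 1.000

C3H8O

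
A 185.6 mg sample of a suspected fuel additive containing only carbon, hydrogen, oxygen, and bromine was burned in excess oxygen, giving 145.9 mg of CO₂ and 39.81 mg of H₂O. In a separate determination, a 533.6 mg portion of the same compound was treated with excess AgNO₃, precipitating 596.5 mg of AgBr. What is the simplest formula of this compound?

C3H4BrO3

mol C = 0.1459 g CO₂ ÷ 44.009 g/mol = 0.0033152 mol
mol H = 2 × 0.03981 g H₂O ÷ 18.015 g/mol = 0.0044197 mol
From the AgBr data: mol Br per gram of compound = (0.5965 ÷ 187.772) ÷ 0.5336 = 0.0059534 mol/g, so in the 0.1856 g combustion sample mol Br = 0.0011049 mol
mass O = 0.1856 − (0.039819 + 0.0044550 + 0.088290) = 0.053036 g → mol O = 0.053036 ÷ 15.999 = 0.0033150 mol
Divide by the smallest (0.0011049 mol): C 3.000, H 4.000, Br 1.000, O 3.000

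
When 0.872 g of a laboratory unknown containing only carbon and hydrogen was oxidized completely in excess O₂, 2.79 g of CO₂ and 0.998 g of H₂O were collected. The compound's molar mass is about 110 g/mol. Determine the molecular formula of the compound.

mol C = 2.79 g CO₂ ÷ 44.009 g/mol = 0.06340 mol
mol H = 2 × 0.998 g H₂O ÷ 18.015 g/mol = 0.1108 mol
Divide by the smallest (0.06340 mol): C 1.000, H 1.748
Multiplying each by 4 gives whole numbers: C 4.00, H 6.99
Empirical formula: C4H7
Empirical-formula mass = 55.10 g/mol; 110 ÷ 55.10 ≈ 2, so the molecular formula is C8H14.

C8H14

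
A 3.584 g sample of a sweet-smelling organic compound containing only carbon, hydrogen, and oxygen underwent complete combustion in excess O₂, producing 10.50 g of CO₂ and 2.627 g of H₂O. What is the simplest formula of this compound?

mol C = 10.50 g CO₂ ÷ 44.009 g/mol = 0.23859 mol
mol H = 2 × 2.627 g H₂O ÷ 18.015 g/mol = 0.29165 mol
mass O = 3.584 − (2.8657 + 0.29398) = 0.42435 g → mol O = 0.42435 ÷ 15.999 = 0.026523 mol
Divide by the smallest (0.026523 mol): C 8.995, H 10.996, O 1.000

C9H11O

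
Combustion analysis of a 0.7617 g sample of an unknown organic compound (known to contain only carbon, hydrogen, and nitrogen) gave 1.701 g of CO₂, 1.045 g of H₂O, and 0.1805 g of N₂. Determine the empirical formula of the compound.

mol C = 1.701 g CO₂ ÷ 44.009 g/mol = 0.038651 mol
mol H = 2 × 1.045 g H₂O ÷ 18.015 g/mol = 0.11601 mol
mol N = 2 × 0.1805 g N₂ ÷ 28.014 g/mol = 0.012886 mol
Divide by the smallest (0.012886 mol): C 2.999, H 9.003, N 1.000

C3H9N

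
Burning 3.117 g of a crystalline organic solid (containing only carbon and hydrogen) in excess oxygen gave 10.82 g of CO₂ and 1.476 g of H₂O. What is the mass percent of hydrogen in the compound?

mol C = 10.82 g CO₂ ÷ 44.009 g/mol = 0.24586 mol
mol H = 2 × 1.476 g H₂O ÷ 18.015 g/mol = 0.16386 mol
mass % H = 0.16517 g ÷ 3.117 g × 100%

5.30%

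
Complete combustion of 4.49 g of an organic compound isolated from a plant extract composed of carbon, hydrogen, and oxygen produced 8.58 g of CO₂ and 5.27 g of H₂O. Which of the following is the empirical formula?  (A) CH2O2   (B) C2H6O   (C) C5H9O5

mol C = 8.58 g CO₂ ÷ 44.009 g/mol = 0.1950 mol
mol H = 2 × 5.27 g H₂O ÷ 18.015 g/mol = 0.5851 mol
mass O = 4.49 − (2.342 + 0.5897) = 1.559 g → mol O = 1.559 ÷ 15.999 = 0.09742 mol
Divide by the smallest (0.09742 mol): C 2.001, H 6.006, O 1.000

(B) C2H6O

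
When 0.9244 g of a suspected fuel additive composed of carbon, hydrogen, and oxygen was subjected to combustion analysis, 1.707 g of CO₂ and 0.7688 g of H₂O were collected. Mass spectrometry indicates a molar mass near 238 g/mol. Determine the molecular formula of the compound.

C10H22O6

mol C = 1.707 g CO₂ ÷ 44.009 g/mol = 0.038788 mol
mol H = 2 × 0.7688 g H₂O ÷ 18.015 g/mol = 0.085351 mol
mass O = 0.9244 − (0.46588 + 0.086034) = 0.37249 g → mol O = 0.37249 ÷ 15.999 = 0.023282 mol
Divide by the smallest (0.023282 mol): C 1.666, H 3.666, O 1.000
Multiplying each by 3 gives whole numbers: C 5.00, H 11.00, O 3.00
Empirical formula: C5H11O3
Empirical-formula mass = 119.14 g/mol; 238 ÷ 119.14 ≈ 2, so the molecular formula is C10H22O6.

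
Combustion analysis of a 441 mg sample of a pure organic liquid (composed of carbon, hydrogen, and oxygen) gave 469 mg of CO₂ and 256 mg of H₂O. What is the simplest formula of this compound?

C3H8O5

mol C = 0.469 g CO₂ ÷ 44.009 g/mol = 0.01066 mol
mol H = 2 × 0.256 g H₂O ÷ 18.015 g/mol = 0.02842 mol
mass O = 0.441 − (0.1280 + 0.02865) = 0.2844 g → mol O = 0.2844 ÷ 15.999 = 0.01777 mol
Divide by the smallest (0.01066 mol): C 1.000, H 2.667, O 1.668
Multiplying each by 3 gives whole numbers: C 3.00, H 8.00, O 5.00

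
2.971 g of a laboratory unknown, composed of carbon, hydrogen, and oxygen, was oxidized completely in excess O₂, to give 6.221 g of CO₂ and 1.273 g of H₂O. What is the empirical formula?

mol C = 6.221 g CO₂ ÷ 44.009 g/mol = 0.14136 mol
mol H = 2 × 1.273 g H₂O ÷ 18.015 g/mol = 0.14133 mol
mass O = 2.971 − (1.6978 + 0.14246) = 1.1307 g → mol O = 1.1307 ÷ 15.999 = 0.070673 mol
Divide by the smallest (0.070673 mol): C 2.000, H 2.000, O 1.000

C2H2O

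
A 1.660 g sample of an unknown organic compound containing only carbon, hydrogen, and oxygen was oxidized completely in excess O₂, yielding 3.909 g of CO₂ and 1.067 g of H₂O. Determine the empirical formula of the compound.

C3H4O

mol C = 3.909 g CO₂ ÷ 44.009 g/mol = 0.088823 mol
mol H = 2 × 1.067 g H₂O ÷ 18.015 g/mol = 0.11846 mol
mass O = 1.660 − (1.0668 + 0.11940) = 0.47375 g → mol O = 0.47375 ÷ 15.999 = 0.029611 mol
Divide by the smallest (0.029611 mol): C 3.000, H 4.000, O 1.000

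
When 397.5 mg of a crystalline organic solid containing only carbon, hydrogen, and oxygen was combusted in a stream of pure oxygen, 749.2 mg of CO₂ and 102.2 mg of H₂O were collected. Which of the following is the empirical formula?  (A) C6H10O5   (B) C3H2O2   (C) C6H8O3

mol C = 0.7492 g CO₂ ÷ 44.009 g/mol = 0.017024 mol
mol H = 2 × 0.1022 g H₂O ÷ 18.015 g/mol = 0.011346 mol
mass O = 0.3975 − (0.20447 + 0.011437) = 0.18159 g → mol O = 0.18159 ÷ 15.999 = 0.011350 mol
Divide by the smallest (0.011346 mol): C 1.500, H 1.000, O 1.000
Multiplying each by 2 gives whole numbers: C 3.00, H 2.00, O 2.00

(B) C3H2O2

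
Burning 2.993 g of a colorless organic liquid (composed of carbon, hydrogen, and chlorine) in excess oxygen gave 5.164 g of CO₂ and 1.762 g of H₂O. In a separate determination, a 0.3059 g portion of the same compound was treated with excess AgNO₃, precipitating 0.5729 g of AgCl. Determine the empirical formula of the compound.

C3H5Cl

mol C = 5.164 g CO₂ ÷ 44.009 g/mol = 0.11734 mol
mol H = 2 × 1.762 g H₂O ÷ 18.015 g/mol = 0.19561 mol
From the AgCl data: mol Cl per gram of compound = (0.5729 ÷ 143.318) ÷ 0.3059 = 0.013068 mol/g, so in the 2.993 g combustion sample mol Cl = 0.039112 mol
Divide by the smallest (0.039112 mol): C 3.000, H 5.001, Cl 1.000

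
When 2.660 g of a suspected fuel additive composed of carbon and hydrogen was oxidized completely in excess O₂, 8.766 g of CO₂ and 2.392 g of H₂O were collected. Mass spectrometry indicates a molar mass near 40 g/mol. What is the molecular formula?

C3H4

mol C = 8.766 g CO₂ ÷ 44.009 g/mol = 0.19919 mol
mol H = 2 × 2.392 g H₂O ÷ 18.015 g/mol = 0.26556 mol
Divide by the smallest (0.19919 mol): C 1.000, H 1.333
Multiplying each by 3 gives whole numbers: C 3.00, H 4.00
Empirical formula: C3H4
Empirical-formula mass = 40.06 g/mol; 40 ÷ 40.06 ≈ 1, so the molecular formula is C3H4.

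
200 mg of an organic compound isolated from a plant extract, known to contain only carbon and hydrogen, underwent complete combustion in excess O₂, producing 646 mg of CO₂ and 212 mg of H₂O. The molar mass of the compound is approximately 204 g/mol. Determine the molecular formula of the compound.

mol C = 0.646 g CO₂ ÷ 44.009 g/mol = 0.01468 mol
mol H = 2 × 0.212 g H₂O ÷ 18.015 g/mol = 0.02354 mol
Divide by the smallest (0.01468 mol): C 1.000, H 1.603
Multiplying each by 5 gives whole numbers: C 5.00, H 8.02
Empirical formula: C5H8
Empirical-formula mass = 68.12 g/mol; 204 ÷ 68.12 ≈ 3, so the molecular formula is C15H24.

C15H24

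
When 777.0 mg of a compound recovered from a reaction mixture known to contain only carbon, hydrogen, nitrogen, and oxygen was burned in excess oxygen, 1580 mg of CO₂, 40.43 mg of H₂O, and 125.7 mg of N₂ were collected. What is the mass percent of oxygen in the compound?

27.74%

mol C = 1.580 g CO₂ ÷ 44.009 g/mol = 0.035902 mol
mol H = 2 × 0.04043 g H₂O ÷ 18.015 g/mol = 0.0044885 mol
mol N = 2 × 0.1257 g N₂ ÷ 28.014 g/mol = 0.0089741 mol
mass O = 0.7770 − (0.43122 + 0.0045244 + 0.12570) = 0.21556 g → mol O = 0.21556 ÷ 15.999 = 0.013473 mol
mass % O = 0.21556 g ÷ 0.7770 g × 100%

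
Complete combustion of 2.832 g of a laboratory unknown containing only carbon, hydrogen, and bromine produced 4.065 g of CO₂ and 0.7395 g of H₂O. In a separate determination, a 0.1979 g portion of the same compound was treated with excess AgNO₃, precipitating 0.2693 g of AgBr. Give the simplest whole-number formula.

C9H8Br2

mol C = 4.065 g CO₂ ÷ 44.009 g/mol = 0.092367 mol
mol H = 2 × 0.7395 g H₂O ÷ 18.015 g/mol = 0.082098 mol
From the AgBr data: mol Br per gram of compound = (0.2693 ÷ 187.772) ÷ 0.1979 = 0.0072470 mol/g, so in the 2.832 g combustion sample mol Br = 0.020524 mol
Divide by the smallest (0.020524 mol): C 4.501, H 4.000, Br 1.000
Multiplying each by 2 gives whole numbers: C 9.00, H 8.00, Br 2.00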